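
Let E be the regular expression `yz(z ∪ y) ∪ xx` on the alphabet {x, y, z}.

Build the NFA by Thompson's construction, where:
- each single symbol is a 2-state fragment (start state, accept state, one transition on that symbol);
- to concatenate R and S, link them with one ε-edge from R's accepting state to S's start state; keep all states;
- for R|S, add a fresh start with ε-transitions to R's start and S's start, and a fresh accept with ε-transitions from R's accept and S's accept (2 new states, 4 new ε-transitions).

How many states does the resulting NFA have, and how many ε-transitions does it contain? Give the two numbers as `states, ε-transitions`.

16, 11

By structural recursion:
Each of the 6 symbol leaves contributes 2 states and 0 ε-transitions.
  z ∪ y : 6 states, 4 ε-transitions
  yz(z ∪ y) : 10 states, 6 ε-transitions
  xx : 4 states, 1 ε-transition
  yz(z ∪ y) ∪ xx : 16 states, 11 ε-transitions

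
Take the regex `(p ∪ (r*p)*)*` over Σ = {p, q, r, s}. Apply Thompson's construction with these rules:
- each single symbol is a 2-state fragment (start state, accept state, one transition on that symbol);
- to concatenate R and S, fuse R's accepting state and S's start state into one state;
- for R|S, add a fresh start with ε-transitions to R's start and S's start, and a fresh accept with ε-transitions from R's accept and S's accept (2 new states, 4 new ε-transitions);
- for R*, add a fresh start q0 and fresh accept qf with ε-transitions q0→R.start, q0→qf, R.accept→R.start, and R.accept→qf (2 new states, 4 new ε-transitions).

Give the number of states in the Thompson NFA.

Per subexpression:
Each of the 3 symbol leaves contributes a 2-state fragment.
  r* — 4 states
  r*p — 5 states
  (r*p)* — 7 states
  p ∪ (r*p)* — 11 states
  (p ∪ (r*p)*)* — 13 states

13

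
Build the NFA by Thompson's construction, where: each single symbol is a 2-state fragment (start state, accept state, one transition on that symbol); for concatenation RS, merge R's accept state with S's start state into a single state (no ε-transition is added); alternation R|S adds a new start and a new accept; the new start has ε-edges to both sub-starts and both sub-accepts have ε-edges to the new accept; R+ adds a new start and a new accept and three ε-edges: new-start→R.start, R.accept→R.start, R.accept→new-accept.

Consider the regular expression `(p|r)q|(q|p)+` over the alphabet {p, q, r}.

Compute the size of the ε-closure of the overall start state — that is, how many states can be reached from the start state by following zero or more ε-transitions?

Compute the ε-closure size of each fragment's start state recursively; a symbol fragment's start has no outgoing ε-edge, so its closure is just itself (size 1).
  p|r — C = 1 + 1 + 1 = 3 (the new accept is not ε-reachable since no branch accepts ε)
  (p|r)q — same as the first factor's closure: C = 3
  q|p — C = 1 + 1 + 1 = 3 (the new accept is not ε-reachable since no branch accepts ε)
  (q|p)+ — C = 1 + 3 = 4 (the body doesn't accept ε, so the new accept is not reached)
  (p|r)q|(q|p)+ — C = 1 + 3 + 4 = 8 (the new accept is not ε-reachable since no branch accepts ε)

8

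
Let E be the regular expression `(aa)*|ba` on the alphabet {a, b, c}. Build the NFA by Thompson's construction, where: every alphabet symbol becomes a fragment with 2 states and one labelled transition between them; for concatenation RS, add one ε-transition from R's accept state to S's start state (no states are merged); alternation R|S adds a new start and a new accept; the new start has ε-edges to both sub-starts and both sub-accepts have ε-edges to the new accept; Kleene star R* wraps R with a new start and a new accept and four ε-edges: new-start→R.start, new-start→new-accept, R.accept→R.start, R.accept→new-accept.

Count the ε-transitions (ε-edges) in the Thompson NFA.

Per subexpression:
Each of the 4 symbol leaves contributes 0 ε-transitions.
  aa = 1 ε-transition
  (aa)* = 5 ε-transitions
  ba = 1 ε-transition
  (aa)*|ba = 10 ε-transitions

10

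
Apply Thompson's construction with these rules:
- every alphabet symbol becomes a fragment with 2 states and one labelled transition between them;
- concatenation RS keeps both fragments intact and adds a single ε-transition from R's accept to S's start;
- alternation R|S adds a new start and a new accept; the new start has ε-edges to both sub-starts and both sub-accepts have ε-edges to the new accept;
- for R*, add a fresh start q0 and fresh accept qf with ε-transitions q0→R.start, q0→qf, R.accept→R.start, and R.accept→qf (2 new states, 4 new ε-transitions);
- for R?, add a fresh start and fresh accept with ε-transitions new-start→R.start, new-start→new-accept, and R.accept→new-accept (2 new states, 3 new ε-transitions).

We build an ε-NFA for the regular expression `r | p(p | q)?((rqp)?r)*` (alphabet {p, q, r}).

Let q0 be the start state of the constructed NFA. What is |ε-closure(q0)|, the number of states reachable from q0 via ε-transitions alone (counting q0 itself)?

Work bottom-up. For each fragment F, track |ε-closure(F.start)| and whether F's accept lies in that closure (i.e. whether F accepts ε). A single-symbol fragment has closure size 1 and does not accept ε.
  p | q — new start ε-reaches every alternative's start; none of them accept ε, so the new accept is not reached: C = 1 + 1 + 1 = 3
  (p | q)? — new start has ε-edges to the inner start and to the new accept, so C = 2 + 3 = 5
  rqp — C equals the left operand's closure size = 1 (its accept is not ε-reachable, so the closure stops there)
  (rqp)? — C = 1 (new start) + 1 (body) + 1 (new accept, via ε) = 3
  (rqp)?r — the left operand accepts ε, so the closure extends into the next operand (via the concat ε-link); C = 3 + 1 = 4
  ((rqp)?r)* — C = 1 (new start) + 4 (body) + 1 (new accept) = 6
  p(p | q)?((rqp)?r)* — same as the first factor's closure: C = 1
  r | p(p | q)?((rqp)?r)* — new start ε-reaches every alternative's start; none of them accept ε, so the new accept is not reached: C = 1 + 1 + 1 = 3

3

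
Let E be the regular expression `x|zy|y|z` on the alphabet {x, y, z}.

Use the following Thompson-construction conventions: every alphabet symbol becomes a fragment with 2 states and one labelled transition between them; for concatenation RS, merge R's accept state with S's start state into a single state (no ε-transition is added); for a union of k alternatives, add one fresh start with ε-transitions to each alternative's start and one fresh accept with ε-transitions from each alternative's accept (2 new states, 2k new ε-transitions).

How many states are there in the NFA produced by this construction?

Per subexpression:
Each of the 5 symbol leaves contributes a 2-state fragment.
  zy : 3 states
  x|zy|y|z : 11 states

11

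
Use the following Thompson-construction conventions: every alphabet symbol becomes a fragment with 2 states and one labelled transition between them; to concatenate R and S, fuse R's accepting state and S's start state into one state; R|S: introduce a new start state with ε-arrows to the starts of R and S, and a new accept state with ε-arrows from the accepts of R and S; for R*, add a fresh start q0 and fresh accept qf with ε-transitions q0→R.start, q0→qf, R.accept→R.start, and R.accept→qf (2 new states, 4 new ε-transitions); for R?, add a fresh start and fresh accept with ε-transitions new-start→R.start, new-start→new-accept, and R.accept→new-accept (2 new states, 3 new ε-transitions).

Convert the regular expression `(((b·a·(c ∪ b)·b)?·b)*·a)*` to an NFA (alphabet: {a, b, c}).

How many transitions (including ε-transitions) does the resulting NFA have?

Per subexpression:
Each of the 7 symbol leaves contributes 1 transition (1 symbol, 0 ε).
  c ∪ b : 6 transitions (2 symbol, 4 ε)
  b·a·(c ∪ b)·b : 9 transitions (5 symbol, 4 ε)
  (b·a·(c ∪ b)·b)? : 12 transitions (5 symbol, 7 ε)
  (b·a·(c ∪ b)·b)?·b : 13 transitions (6 symbol, 7 ε)
  ((b·a·(c ∪ b)·b)?·b)* : 17 transitions (6 symbol, 11 ε)
  ((b·a·(c ∪ b)·b)?·b)*·a : 18 transitions (7 symbol, 11 ε)
  (((b·a·(c ∪ b)·b)?·b)*·a)* : 22 transitions (7 symbol, 15 ε)

22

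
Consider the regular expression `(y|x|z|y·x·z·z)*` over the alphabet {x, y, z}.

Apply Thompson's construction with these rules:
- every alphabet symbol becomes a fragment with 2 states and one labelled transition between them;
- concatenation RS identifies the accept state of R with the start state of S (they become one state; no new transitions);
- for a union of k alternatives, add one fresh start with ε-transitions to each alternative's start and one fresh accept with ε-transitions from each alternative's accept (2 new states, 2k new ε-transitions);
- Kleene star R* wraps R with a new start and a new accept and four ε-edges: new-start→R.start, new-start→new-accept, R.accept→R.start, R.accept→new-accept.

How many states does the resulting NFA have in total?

By structural recursion:
Each of the 7 symbol leaves contributes a 2-state fragment.
  y·x·z·z → 5 states
  y|x|z|y·x·z·z → 13 states
  (y|x|z|y·x·z·z)* → 15 states

15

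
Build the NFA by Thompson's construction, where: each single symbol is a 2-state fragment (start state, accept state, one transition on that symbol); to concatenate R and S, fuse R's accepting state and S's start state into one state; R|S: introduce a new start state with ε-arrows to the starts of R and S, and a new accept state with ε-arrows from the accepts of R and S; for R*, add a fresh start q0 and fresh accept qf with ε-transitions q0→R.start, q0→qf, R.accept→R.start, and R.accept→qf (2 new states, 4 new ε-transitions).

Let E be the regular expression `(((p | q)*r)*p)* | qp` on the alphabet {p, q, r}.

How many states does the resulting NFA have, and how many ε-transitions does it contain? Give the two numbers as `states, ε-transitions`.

Per subexpression:
Each of the 6 symbol leaves contributes 2 states and 0 ε-transitions.
  p | q — 6 states, 4 ε-transitions
  (p | q)* — 8 states, 8 ε-transitions
  (p | q)*r — 9 states, 8 ε-transitions
  ((p | q)*r)* — 11 states, 12 ε-transitions
  ((p | q)*r)*p — 12 states, 12 ε-transitions
  (((p | q)*r)*p)* — 14 states, 16 ε-transitions
  qp — 3 states, 0 ε-transitions
  (((p | q)*r)*p)* | qp — 19 states, 20 ε-transitions

19, 20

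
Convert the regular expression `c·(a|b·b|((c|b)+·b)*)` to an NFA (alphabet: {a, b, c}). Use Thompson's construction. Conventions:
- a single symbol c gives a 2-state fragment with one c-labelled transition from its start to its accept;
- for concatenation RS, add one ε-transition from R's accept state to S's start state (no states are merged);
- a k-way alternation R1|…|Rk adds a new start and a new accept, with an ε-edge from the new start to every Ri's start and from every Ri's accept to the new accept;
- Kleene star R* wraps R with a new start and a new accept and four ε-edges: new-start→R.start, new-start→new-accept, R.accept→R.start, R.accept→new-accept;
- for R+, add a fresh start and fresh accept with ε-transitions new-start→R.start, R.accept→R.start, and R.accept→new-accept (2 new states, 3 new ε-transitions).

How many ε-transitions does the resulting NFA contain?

20

Recursing over subexpressions:
Each of the 7 symbol leaves contributes 0 ε-transitions.
  b·b = 1 ε-transition
  c|b = 4 ε-transitions
  (c|b)+ = 7 ε-transitions
  (c|b)+·b = 8 ε-transitions
  ((c|b)+·b)* = 12 ε-transitions
  a|b·b|((c|b)+·b)* = 19 ε-transitions
  c·(a|b·b|((c|b)+·b)*) = 20 ε-transitions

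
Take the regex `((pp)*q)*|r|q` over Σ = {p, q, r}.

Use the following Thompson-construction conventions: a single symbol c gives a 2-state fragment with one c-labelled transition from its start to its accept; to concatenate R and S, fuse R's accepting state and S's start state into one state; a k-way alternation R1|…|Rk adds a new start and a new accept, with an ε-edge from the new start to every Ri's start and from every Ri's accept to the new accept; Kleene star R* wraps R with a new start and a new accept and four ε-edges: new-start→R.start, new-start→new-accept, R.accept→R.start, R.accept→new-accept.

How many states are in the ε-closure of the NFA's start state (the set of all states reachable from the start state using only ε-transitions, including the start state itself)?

9

Work bottom-up. For each fragment F, track |ε-closure(F.start)| and whether F's accept lies in that closure (i.e. whether F accepts ε). A single-symbol fragment has closure size 1 and does not accept ε.
  pp : same as the first factor's closure: |closure| = 1
  (pp)* : the star's fresh start ε-reaches both the body's start and the fresh accept: |closure| = 2 + 1 = 3
  (pp)*q : the left operand accepts ε, so the closure extends into the next operand (the shared merged state is already counted); |closure| = 3 + (1−1) = 3
  ((pp)*q)* : the star's fresh start ε-reaches both the body's start and the fresh accept: |closure| = 2 + 3 = 5
  ((pp)*q)*|r|q : |closure| = 1 (new start) + (5 + 1 + 1) + 1 (new accept, since some branch ε-reaches its own accept) = 9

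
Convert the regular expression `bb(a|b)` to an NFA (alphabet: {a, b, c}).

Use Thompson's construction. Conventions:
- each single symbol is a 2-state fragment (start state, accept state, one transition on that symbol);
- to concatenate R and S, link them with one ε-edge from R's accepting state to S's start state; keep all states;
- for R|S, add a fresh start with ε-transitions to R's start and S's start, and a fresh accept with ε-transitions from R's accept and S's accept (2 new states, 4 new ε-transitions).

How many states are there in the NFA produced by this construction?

10

Recursing over subexpressions:
Each of the 4 symbol leaves contributes a 2-state fragment.
  a|b — 6 states
  bb(a|b) — 10 states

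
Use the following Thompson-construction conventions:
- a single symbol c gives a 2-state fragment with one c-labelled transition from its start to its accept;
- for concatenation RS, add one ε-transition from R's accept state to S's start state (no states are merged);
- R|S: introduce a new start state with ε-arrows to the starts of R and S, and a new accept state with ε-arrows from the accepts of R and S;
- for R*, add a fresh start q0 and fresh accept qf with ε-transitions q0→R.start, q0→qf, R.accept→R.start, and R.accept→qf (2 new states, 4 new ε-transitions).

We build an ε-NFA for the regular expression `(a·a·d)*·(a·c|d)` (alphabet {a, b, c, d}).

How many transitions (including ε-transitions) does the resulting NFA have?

Building bottom-up:
Each of the 6 symbol leaves contributes 1 transition (1 symbol, 0 ε).
  a·a·d → 5 transitions (3 symbol, 2 ε)
  (a·a·d)* → 9 transitions (3 symbol, 6 ε)
  a·c → 3 transitions (2 symbol, 1 ε)
  a·c|d → 8 transitions (3 symbol, 5 ε)
  (a·a·d)*·(a·c|d) → 18 transitions (6 symbol, 12 ε)

18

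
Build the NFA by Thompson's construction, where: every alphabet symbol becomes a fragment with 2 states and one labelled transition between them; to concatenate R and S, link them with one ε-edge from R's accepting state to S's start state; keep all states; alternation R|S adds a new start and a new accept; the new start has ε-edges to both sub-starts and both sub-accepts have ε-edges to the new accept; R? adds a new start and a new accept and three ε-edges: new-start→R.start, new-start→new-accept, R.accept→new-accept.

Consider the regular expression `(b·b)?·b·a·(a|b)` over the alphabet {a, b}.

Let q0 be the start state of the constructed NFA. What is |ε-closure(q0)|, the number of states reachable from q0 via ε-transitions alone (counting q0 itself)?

4

Work bottom-up. For each fragment F, track |ε-closure(F.start)| and whether F's accept lies in that closure (i.e. whether F accepts ε). A single-symbol fragment has closure size 1 and does not accept ε.
  b·b — same as the first factor's closure: |closure| = 1
  (b·b)? — |closure| = 1 (new start) + 1 (body) + 1 (new accept, via ε) = 3
  a|b — |closure| = 1 + 1 + 1 = 3 (the new accept is not ε-reachable since no branch accepts ε)
  (b·b)?·b·a·(a|b) — the left operand accepts ε, so the closure extends into the next operand (via the concat ε-link); |closure| = 3 + 1 = 4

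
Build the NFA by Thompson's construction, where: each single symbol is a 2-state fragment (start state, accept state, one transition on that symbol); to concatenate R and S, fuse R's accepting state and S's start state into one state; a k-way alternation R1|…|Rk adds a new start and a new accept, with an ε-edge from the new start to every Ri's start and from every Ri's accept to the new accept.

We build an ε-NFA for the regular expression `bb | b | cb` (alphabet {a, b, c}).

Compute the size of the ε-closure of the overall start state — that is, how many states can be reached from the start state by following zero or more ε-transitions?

Work bottom-up. For each fragment F, track |ε-closure(F.start)| and whether F's accept lies in that closure (i.e. whether F accepts ε). A single-symbol fragment has closure size 1 and does not accept ε.
  bb → |ε-closure| equals the left operand's closure size = 1 (its accept is not ε-reachable, so the closure stops there)
  cb → |ε-closure| equals the left operand's closure size = 1 (its accept is not ε-reachable, so the closure stops there)
  bb | b | cb → new start ε-reaches every alternative's start; none of them accept ε, so the new accept is not reached: |ε-closure| = 1 + 1 + 1 + 1 = 4

4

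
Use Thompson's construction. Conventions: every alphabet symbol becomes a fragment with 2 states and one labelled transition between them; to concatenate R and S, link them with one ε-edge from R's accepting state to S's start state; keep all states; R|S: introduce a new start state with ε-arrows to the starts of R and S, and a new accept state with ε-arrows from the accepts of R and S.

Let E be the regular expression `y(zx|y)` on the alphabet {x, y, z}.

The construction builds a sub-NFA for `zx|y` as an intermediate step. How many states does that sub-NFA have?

Fragment for `zx|y`:
Each of the 3 symbol leaves contributes a 2-state fragment.
  zx → 4 states
  zx|y → 8 states

8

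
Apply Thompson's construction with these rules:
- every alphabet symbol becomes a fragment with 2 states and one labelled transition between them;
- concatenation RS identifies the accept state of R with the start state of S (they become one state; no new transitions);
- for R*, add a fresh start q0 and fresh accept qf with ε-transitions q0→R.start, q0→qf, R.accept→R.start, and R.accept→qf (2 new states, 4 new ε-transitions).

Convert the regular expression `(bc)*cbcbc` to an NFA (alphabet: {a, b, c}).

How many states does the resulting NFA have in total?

By structural recursion:
Each of the 7 symbol leaves contributes a 2-state fragment.
  bc : 3 states
  (bc)* : 5 states
  (bc)*cbcbc : 10 states

10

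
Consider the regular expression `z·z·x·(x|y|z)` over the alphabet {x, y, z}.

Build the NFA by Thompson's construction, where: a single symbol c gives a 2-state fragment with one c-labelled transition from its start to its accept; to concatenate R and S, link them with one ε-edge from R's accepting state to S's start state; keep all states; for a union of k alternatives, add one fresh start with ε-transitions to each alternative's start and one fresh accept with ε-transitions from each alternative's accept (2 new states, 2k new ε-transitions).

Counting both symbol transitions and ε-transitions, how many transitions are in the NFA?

15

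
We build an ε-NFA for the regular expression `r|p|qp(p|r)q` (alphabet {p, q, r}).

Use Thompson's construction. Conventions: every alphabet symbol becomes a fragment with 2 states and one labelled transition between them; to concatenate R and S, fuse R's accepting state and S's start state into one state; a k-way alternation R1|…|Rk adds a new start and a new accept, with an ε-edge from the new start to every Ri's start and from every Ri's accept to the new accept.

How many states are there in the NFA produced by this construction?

15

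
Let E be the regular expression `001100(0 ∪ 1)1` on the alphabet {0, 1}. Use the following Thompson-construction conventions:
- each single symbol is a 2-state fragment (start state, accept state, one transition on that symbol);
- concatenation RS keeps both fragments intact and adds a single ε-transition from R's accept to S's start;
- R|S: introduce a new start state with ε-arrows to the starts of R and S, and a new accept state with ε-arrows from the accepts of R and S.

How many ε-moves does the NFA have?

11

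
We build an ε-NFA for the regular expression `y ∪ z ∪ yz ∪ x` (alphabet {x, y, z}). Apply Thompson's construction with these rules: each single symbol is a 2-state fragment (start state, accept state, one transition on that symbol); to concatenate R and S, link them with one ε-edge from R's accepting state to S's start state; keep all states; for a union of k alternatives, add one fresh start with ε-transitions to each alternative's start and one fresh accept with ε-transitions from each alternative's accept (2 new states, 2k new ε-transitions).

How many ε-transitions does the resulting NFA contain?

9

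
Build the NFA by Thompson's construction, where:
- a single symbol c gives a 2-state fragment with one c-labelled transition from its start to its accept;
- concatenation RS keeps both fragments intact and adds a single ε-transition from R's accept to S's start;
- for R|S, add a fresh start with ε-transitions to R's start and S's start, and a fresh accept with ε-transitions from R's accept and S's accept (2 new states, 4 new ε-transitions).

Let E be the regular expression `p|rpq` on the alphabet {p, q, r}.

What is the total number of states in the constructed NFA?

10

Per subexpression:
Each of the 4 symbol leaves contributes a 2-state fragment.
  rpq : 6 states
  p|rpq : 10 states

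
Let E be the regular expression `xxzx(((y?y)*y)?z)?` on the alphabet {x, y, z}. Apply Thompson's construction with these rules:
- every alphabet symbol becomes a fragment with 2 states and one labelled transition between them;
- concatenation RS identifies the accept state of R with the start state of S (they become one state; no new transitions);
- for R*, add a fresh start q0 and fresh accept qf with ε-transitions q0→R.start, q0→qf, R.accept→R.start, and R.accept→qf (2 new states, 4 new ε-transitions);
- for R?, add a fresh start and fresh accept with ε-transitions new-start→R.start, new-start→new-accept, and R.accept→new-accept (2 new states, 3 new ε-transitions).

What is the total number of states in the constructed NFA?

Recursing over subexpressions:
Each of the 8 symbol leaves contributes a 2-state fragment.
  y? → 4 states
  y?y → 5 states
  (y?y)* → 7 states
  (y?y)*y → 8 states
  ((y?y)*y)? → 10 states
  ((y?y)*y)?z → 11 states
  (((y?y)*y)?z)? → 13 states
  xxzx(((y?y)*y)?z)? → 17 states

17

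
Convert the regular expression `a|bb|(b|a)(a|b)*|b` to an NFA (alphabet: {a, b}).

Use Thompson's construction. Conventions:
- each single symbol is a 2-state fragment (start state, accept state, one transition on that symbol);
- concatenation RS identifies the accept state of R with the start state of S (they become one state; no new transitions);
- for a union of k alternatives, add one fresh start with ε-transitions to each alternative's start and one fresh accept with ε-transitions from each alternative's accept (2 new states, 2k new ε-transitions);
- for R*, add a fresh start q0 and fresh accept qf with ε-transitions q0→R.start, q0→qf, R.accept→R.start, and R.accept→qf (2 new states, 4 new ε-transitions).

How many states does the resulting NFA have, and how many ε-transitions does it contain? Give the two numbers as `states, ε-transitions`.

22, 20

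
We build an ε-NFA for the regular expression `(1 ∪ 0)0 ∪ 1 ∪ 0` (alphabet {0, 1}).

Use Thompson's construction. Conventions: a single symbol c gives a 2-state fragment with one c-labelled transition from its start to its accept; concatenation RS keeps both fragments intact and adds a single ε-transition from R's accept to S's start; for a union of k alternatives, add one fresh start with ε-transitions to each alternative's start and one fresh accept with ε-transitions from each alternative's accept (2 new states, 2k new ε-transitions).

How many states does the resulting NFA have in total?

14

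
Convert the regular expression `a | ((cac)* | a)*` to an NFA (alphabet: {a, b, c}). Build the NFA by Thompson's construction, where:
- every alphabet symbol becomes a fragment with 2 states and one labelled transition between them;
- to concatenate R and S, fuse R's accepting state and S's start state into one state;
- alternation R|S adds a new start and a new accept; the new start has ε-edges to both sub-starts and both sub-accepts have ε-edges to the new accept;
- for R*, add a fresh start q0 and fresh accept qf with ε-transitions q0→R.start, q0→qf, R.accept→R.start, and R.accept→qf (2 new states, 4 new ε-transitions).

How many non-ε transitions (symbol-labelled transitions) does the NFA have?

Per subexpression:
Each of the 5 symbol leaves contributes exactly 1 symbol transition.
  cac = 3 symbol transitions
  (cac)* = 3 symbol transitions
  (cac)* | a = 4 symbol transitions
  ((cac)* | a)* = 4 symbol transitions
  a | ((cac)* | a)* = 5 symbol transitions

5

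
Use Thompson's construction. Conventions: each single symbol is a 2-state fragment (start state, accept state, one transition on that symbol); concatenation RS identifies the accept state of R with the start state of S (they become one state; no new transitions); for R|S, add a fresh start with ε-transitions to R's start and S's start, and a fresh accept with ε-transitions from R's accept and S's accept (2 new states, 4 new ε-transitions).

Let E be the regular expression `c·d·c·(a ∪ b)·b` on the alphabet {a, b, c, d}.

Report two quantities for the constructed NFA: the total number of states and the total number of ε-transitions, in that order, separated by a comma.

10, 4

Recursing over subexpressions:
Each of the 6 symbol leaves contributes 2 states and 0 ε-transitions.
  a ∪ b : 6 states, 4 ε-transitions
  c·d·c·(a ∪ b)·b : 10 states, 4 ε-transitions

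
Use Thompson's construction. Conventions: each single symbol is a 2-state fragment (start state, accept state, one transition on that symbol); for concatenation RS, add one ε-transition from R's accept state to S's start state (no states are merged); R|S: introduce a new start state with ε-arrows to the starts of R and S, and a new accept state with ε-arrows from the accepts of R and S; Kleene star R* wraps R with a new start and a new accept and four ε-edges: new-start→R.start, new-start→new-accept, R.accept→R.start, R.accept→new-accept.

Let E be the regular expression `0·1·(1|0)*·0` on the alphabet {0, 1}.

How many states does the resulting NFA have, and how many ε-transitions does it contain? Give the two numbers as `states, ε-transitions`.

14, 11

By structural recursion:
Each of the 5 symbol leaves contributes 2 states and 0 ε-transitions.
  1|0 : 6 states, 4 ε-transitions
  (1|0)* : 8 states, 8 ε-transitions
  0·1·(1|0)*·0 : 14 states, 11 ε-transitions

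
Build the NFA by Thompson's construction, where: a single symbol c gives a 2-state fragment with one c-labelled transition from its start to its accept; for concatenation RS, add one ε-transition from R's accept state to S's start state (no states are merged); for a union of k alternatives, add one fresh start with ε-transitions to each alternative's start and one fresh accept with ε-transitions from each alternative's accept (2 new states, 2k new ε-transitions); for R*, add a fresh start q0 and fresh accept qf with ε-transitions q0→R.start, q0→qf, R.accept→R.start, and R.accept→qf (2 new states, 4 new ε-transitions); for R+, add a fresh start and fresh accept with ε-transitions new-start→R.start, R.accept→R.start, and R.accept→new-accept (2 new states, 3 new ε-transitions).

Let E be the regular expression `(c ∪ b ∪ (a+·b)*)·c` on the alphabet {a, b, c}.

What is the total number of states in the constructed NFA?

Bottom-up over the parse tree:
Each of the 5 symbol leaves contributes a 2-state fragment.
  a+ → 4 states
  a+·b → 6 states
  (a+·b)* → 8 states
  c ∪ b ∪ (a+·b)* → 14 states
  (c ∪ b ∪ (a+·b)*)·c → 16 states

16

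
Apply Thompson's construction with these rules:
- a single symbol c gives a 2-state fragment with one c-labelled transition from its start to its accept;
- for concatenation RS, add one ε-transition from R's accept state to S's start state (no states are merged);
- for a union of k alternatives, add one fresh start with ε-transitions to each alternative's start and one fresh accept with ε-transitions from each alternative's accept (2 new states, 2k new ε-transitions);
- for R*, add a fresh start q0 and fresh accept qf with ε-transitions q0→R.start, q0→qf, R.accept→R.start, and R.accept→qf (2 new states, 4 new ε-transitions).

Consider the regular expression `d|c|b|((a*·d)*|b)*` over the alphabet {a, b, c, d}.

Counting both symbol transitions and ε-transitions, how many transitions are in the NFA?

Recursing over subexpressions:
Each of the 6 symbol leaves contributes 1 transition (1 symbol, 0 ε).
  a* : 5 transitions (1 symbol, 4 ε)
  a*·d : 7 transitions (2 symbol, 5 ε)
  (a*·d)* : 11 transitions (2 symbol, 9 ε)
  (a*·d)*|b : 16 transitions (3 symbol, 13 ε)
  ((a*·d)*|b)* : 20 transitions (3 symbol, 17 ε)
  d|c|b|((a*·d)*|b)* : 31 transitions (6 symbol, 25 ε)

31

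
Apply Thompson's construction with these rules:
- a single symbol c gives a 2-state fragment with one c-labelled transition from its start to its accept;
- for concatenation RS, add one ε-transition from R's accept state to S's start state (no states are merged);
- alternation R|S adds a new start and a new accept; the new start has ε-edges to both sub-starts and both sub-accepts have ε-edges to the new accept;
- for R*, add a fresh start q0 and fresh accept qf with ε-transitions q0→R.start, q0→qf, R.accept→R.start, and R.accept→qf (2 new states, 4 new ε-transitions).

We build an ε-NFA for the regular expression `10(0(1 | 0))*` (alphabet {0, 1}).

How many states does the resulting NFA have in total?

14

Building bottom-up:
Each of the 5 symbol leaves contributes a 2-state fragment.
  1 | 0 : 6 states
  0(1 | 0) : 8 states
  (0(1 | 0))* : 10 states
  10(0(1 | 0))* : 14 states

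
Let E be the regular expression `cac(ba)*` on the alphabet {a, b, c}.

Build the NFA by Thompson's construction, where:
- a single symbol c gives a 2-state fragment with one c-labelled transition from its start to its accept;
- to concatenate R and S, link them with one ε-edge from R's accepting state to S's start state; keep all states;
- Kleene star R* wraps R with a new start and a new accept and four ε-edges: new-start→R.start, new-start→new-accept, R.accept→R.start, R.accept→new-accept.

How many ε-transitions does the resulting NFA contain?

Recursing over subexpressions:
Each of the 5 symbol leaves contributes 0 ε-transitions.
  ba = 1 ε-transition
  (ba)* = 5 ε-transitions
  cac(ba)* = 8 ε-transitions

8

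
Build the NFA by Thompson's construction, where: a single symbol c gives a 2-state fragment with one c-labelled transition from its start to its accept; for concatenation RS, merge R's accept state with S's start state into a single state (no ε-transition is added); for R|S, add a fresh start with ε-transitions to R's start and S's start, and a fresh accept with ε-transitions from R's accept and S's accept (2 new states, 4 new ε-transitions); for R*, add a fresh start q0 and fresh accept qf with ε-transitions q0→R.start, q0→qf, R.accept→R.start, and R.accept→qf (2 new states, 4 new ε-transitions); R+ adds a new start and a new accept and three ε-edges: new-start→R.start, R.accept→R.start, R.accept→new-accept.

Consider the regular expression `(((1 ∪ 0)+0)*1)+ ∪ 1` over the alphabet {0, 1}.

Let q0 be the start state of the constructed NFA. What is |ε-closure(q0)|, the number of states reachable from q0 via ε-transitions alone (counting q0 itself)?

9

Let C(F) = |ε-closure(F.start)| within fragment F, and note whether F accepts ε. Symbol fragments have C = 1 and do not accept ε. Then:
  1 ∪ 0 — |closure| = 1 + 1 + 1 = 3 (the new accept is not ε-reachable since no branch accepts ε)
  (1 ∪ 0)+ — |closure| = 1 + 3 = 4 (the body doesn't accept ε, so the new accept is not reached)
  (1 ∪ 0)+0 — same as the first factor's closure: |closure| = 4
  ((1 ∪ 0)+0)* — new start has ε-edges to the inner start and to the new accept, so |closure| = 2 + 4 = 6
  ((1 ∪ 0)+0)*1 — |closure| = 6 + (1−1) = 6 (closure spills across the concat boundary because the left factor accepts ε)
  (((1 ∪ 0)+0)*1)+ — new start ε-reaches only the body's start; the new accept needs a symbol first: |closure| = 1 + 6 = 7
  (((1 ∪ 0)+0)*1)+ ∪ 1 — new start ε-reaches every alternative's start; none of them accept ε, so the new accept is not reached: |closure| = 1 + 7 + 1 = 9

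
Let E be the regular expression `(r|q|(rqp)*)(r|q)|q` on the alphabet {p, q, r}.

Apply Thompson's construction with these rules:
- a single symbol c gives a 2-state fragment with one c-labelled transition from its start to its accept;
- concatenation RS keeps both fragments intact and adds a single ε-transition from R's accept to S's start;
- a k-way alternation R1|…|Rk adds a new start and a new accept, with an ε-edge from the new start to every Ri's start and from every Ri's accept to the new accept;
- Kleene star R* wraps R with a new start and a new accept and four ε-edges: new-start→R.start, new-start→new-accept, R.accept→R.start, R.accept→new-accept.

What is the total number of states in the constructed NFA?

Per subexpression:
Each of the 8 symbol leaves contributes a 2-state fragment.
  rqp → 6 states
  (rqp)* → 8 states
  r|q|(rqp)* → 14 states
  r|q → 6 states
  (r|q|(rqp)*)(r|q) → 20 states
  (r|q|(rqp)*)(r|q)|q → 24 states

24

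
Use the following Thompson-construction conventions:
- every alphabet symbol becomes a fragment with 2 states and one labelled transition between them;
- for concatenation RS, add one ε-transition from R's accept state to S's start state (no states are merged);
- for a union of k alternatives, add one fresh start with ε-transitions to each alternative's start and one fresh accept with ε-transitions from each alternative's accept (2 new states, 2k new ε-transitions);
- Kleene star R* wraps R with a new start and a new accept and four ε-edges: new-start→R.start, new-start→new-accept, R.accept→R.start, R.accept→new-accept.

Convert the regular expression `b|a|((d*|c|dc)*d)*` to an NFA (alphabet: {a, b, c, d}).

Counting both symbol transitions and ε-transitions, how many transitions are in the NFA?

33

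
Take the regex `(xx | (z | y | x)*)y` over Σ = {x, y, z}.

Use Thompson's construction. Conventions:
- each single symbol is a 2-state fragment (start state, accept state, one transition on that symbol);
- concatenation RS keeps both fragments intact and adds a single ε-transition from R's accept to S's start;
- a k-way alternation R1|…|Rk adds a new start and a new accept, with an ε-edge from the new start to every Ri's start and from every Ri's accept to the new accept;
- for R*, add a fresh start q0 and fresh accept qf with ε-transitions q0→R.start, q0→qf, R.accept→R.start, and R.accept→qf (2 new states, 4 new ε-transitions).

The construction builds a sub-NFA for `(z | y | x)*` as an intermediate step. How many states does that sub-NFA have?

Fragment for `(z | y | x)*`:
Each of the 3 symbol leaves contributes a 2-state fragment.
  z | y | x → 8 states
  (z | y | x)* → 10 states

10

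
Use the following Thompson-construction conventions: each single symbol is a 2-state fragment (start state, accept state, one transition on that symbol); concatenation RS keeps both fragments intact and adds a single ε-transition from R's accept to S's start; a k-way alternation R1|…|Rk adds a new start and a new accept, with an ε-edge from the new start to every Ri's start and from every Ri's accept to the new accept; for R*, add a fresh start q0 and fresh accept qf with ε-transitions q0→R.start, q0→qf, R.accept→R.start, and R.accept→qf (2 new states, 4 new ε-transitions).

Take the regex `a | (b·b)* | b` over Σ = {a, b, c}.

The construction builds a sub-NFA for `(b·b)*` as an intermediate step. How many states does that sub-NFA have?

Fragment for `(b·b)*`:
Each of the 2 symbol leaves contributes a 2-state fragment.
  b·b — 4 states
  (b·b)* — 6 states

6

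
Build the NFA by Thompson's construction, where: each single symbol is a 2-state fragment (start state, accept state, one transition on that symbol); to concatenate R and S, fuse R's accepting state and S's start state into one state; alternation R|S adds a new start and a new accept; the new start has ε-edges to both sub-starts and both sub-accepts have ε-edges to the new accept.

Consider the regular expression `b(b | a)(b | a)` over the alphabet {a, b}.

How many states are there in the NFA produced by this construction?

12

Recursing over subexpressions:
Each of the 5 symbol leaves contributes a 2-state fragment.
  b | a = 6 states
  b | a = 6 states
  b(b | a)(b | a) = 12 states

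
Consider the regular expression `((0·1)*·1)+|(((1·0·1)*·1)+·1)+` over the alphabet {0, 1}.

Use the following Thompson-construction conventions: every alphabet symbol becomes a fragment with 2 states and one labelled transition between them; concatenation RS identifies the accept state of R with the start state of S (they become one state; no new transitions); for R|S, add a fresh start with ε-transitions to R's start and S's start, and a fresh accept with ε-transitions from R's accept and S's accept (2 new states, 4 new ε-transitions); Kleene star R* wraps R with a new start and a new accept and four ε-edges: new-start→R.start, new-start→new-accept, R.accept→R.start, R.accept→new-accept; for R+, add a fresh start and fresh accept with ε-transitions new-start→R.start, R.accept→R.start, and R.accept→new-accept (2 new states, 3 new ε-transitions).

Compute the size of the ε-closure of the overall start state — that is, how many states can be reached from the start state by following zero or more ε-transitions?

Let C(F) = |ε-closure(F.start)| within fragment F, and note whether F accepts ε. Symbol fragments have C = 1 and do not accept ε. Then:
  0·1 : C equals the left operand's closure size = 1 (its accept is not ε-reachable, so the closure stops there)
  (0·1)* : the star's fresh start ε-reaches both the body's start and the fresh accept: C = 2 + 1 = 3
  (0·1)*·1 : the left operand accepts ε, so the closure extends into the next operand (the shared merged state is already counted); C = 3 + (1−1) = 3
  ((0·1)*·1)+ : new start ε-reaches only the body's start; the new accept needs a symbol first: C = 1 + 3 = 4
  1·0·1 : same as the first factor's closure: C = 1
  (1·0·1)* : C = 1 (new start) + 1 (body) + 1 (new accept) = 3
  (1·0·1)*·1 : C = 3 + (1−1) = 3 (closure spills across the concat boundary because the left factor accepts ε)
  ((1·0·1)*·1)+ : C = 1 + 3 = 4 (the body doesn't accept ε, so the new accept is not reached)
  ((1·0·1)*·1)+·1 : same as the first factor's closure: C = 4
  (((1·0·1)*·1)+·1)+ : C = 1 + 4 = 5 (the body doesn't accept ε, so the new accept is not reached)
  ((0·1)*·1)+|(((1·0·1)*·1)+·1)+ : new start ε-reaches every alternative's start; none of them accept ε, so the new accept is not reached: C = 1 + 4 + 5 = 10

10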